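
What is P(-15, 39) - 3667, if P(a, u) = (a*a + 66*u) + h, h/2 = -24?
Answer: -916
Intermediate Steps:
h = -48 (h = 2*(-24) = -48)
P(a, u) = -48 + a² + 66*u (P(a, u) = (a*a + 66*u) - 48 = (a² + 66*u) - 48 = -48 + a² + 66*u)
P(-15, 39) - 3667 = (-48 + (-15)² + 66*39) - 3667 = (-48 + 225 + 2574) - 3667 = 2751 - 3667 = -916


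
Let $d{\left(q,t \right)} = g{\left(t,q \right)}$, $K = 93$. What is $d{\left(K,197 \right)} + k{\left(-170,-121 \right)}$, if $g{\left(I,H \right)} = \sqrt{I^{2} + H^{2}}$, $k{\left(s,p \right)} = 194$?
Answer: $194 + \sqrt{47458} \approx 411.85$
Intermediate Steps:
$g{\left(I,H \right)} = \sqrt{H^{2} + I^{2}}$
$d{\left(q,t \right)} = \sqrt{q^{2} + t^{2}}$
$d{\left(K,197 \right)} + k{\left(-170,-121 \right)} = \sqrt{93^{2} + 197^{2}} + 194 = \sqrt{8649 + 38809} + 194 = \sqrt{47458} + 194 = 194 + \sqrt{47458}$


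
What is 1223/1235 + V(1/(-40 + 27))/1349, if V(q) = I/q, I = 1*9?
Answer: 79228/87685 ≈ 0.90355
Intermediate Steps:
I = 9
V(q) = 9/q
1223/1235 + V(1/(-40 + 27))/1349 = 1223/1235 + (9/(1/(-40 + 27)))/1349 = 1223*(1/1235) + (9/(1/(-13)))*(1/1349) = 1223/1235 + (9/(-1/13))*(1/1349) = 1223/1235 + (9*(-13))*(1/1349) = 1223/1235 - 117*1/1349 = 1223/1235 - 117/1349 = 79228/87685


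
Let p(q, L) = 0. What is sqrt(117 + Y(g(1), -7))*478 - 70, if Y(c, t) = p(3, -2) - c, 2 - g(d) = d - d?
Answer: -70 + 478*sqrt(115) ≈ 5056.0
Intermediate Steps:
g(d) = 2 (g(d) = 2 - (d - d) = 2 - 1*0 = 2 + 0 = 2)
Y(c, t) = -c (Y(c, t) = 0 - c = -c)
sqrt(117 + Y(g(1), -7))*478 - 70 = sqrt(117 - 1*2)*478 - 70 = sqrt(117 - 2)*478 - 70 = sqrt(115)*478 - 70 = 478*sqrt(115) - 70 = -70 + 478*sqrt(115)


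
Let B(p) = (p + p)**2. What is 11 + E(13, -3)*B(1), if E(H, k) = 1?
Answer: 15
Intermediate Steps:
B(p) = 4*p**2 (B(p) = (2*p)**2 = 4*p**2)
11 + E(13, -3)*B(1) = 11 + 1*(4*1**2) = 11 + 1*(4*1) = 11 + 1*4 = 11 + 4 = 15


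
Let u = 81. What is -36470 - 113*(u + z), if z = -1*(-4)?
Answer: -46075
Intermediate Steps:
z = 4
-36470 - 113*(u + z) = -36470 - 113*(81 + 4) = -36470 - 113*85 = -36470 - 1*9605 = -36470 - 9605 = -46075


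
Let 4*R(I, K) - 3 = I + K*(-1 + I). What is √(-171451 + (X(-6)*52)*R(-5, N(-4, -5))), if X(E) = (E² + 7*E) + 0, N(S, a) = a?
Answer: 11*I*√1435 ≈ 416.7*I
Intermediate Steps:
X(E) = E² + 7*E
R(I, K) = ¾ + I/4 + K*(-1 + I)/4 (R(I, K) = ¾ + (I + K*(-1 + I))/4 = ¾ + (I/4 + K*(-1 + I)/4) = ¾ + I/4 + K*(-1 + I)/4)
√(-171451 + (X(-6)*52)*R(-5, N(-4, -5))) = √(-171451 + (-6*(7 - 6)*52)*(¾ - ¼*(-5) + (¼)*(-5) + (¼)*(-5)*(-5))) = √(-171451 + (-6*1*52)*(¾ + 5/4 - 5/4 + 25/4)) = √(-171451 - 6*52*7) = √(-171451 - 312*7) = √(-171451 - 2184) = √(-173635) = 11*I*√1435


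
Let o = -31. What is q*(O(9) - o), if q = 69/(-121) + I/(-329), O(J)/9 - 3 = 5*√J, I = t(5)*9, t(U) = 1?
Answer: -4591470/39809 ≈ -115.34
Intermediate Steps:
I = 9 (I = 1*9 = 9)
O(J) = 27 + 45*√J (O(J) = 27 + 9*(5*√J) = 27 + 45*√J)
q = -23790/39809 (q = 69/(-121) + 9/(-329) = 69*(-1/121) + 9*(-1/329) = -69/121 - 9/329 = -23790/39809 ≈ -0.59760)
q*(O(9) - o) = -23790*((27 + 45*√9) - 1*(-31))/39809 = -23790*((27 + 45*3) + 31)/39809 = -23790*((27 + 135) + 31)/39809 = -23790*(162 + 31)/39809 = -23790/39809*193 = -4591470/39809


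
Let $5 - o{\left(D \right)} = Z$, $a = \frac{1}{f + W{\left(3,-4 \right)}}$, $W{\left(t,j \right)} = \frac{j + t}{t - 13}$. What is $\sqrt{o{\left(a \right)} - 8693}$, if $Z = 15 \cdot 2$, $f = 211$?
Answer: $i \sqrt{8718} \approx 93.37 i$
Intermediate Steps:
$W{\left(t,j \right)} = \frac{j + t}{-13 + t}$
$a = \frac{10}{2111}$ ($a = \frac{1}{211 + \frac{-4 + 3}{-13 + 3}} = \frac{1}{211 + \frac{1}{-10} \left(-1\right)} = \frac{1}{211 - - \frac{1}{10}} = \frac{1}{211 + \frac{1}{10}} = \frac{1}{\frac{2111}{10}} = \frac{10}{2111} \approx 0.0047371$)
$Z = 30$
$o{\left(D \right)} = -25$ ($o{\left(D \right)} = 5 - 30 = -25$)
$\sqrt{o{\left(a \right)} - 8693} = \sqrt{-25 - 8693} = \sqrt{-8718} = i \sqrt{8718}$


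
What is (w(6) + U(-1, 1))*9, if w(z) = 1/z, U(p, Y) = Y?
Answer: 21/2 ≈ 10.500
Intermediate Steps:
w(z) = 1/z
(w(6) + U(-1, 1))*9 = (1/6 + 1)*9 = (⅙ + 1)*9 = (7/6)*9 = 21/2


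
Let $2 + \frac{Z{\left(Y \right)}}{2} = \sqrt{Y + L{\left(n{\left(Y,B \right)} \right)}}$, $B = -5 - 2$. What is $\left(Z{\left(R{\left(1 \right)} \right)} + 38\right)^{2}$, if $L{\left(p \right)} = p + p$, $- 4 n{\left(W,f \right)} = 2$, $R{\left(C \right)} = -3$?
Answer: $1140 + 272 i \approx 1140.0 + 272.0 i$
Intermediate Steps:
$B = -7$ ($B = -5 - 2 = -7$)
$n{\left(W,f \right)} = - \frac{1}{2}$ ($n{\left(W,f \right)} = \left(- \frac{1}{4}\right) 2 = - \frac{1}{2}$)
$L{\left(p \right)} = 2 p$
$Z{\left(Y \right)} = -4 + 2 \sqrt{-1 + Y}$ ($Z{\left(Y \right)} = -4 + 2 \sqrt{Y + 2 \left(- \frac{1}{2}\right)} = -4 + 2 \sqrt{Y - 1} = -4 + 2 \sqrt{-1 + Y}$)
$\left(Z{\left(R{\left(1 \right)} \right)} + 38\right)^{2} = \left(\left(-4 + 2 \sqrt{-1 - 3}\right) + 38\right)^{2} = \left(\left(-4 + 2 \sqrt{-4}\right) + 38\right)^{2} = \left(\left(-4 + 2 \cdot 2 i\right) + 38\right)^{2} = \left(\left(-4 + 4 i\right) + 38\right)^{2} = \left(34 + 4 i\right)^{2}$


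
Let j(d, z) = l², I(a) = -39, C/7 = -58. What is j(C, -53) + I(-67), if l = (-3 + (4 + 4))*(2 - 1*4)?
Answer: 61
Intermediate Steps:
C = -406 (C = 7*(-58) = -406)
l = -10 (l = (-3 + 8)*(2 - 4) = 5*(-2) = -10)
j(d, z) = 100 (j(d, z) = (-10)² = 100)
j(C, -53) + I(-67) = 100 - 39 = 61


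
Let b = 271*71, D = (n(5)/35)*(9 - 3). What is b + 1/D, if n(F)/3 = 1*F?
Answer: 346345/18 ≈ 19241.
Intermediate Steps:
n(F) = 3*F (n(F) = 3*(1*F) = 3*F)
D = 18/7 (D = ((3*5)/35)*(9 - 3) = ((1/35)*15)*6 = (3/7)*6 = 18/7 ≈ 2.5714)
b = 19241
b + 1/D = 19241 + 1/(18/7) = 19241 + 7/18 = 346345/18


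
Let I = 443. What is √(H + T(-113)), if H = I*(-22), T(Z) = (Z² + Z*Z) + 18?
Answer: √15810 ≈ 125.74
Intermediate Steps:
T(Z) = 18 + 2*Z² (T(Z) = (Z² + Z²) + 18 = 2*Z² + 18 = 18 + 2*Z²)
H = -9746 (H = 443*(-22) = -9746)
√(H + T(-113)) = √(-9746 + (18 + 2*(-113)²)) = √(-9746 + (18 + 2*12769)) = √(-9746 + (18 + 25538)) = √(-9746 + 25556) = √15810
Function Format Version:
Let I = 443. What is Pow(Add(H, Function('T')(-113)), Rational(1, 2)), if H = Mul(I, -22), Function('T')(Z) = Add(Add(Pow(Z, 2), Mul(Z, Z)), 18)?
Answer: Pow(15810, Rational(1, 2)) ≈ 125.74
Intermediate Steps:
Function('T')(Z) = Add(18, Mul(2, Pow(Z, 2))) (Function('T')(Z) = Add(Add(Pow(Z, 2), Pow(Z, 2)), 18) = Add(Mul(2, Pow(Z, 2)), 18) = Add(18, Mul(2, Pow(Z, 2))))
H = -9746 (H = Mul(443, -22) = -9746)
Pow(Add(H, Function('T')(-113)), Rational(1, 2)) = Pow(Add(-9746, Add(18, Mul(2, Pow(-113, 2)))), Rational(1, 2)) = Pow(Add(-9746, Add(18, Mul(2, 12769))), Rational(1, 2)) = Pow(Add(-9746, Add(18, 25538)), Rational(1, 2)) = Pow(Add(-9746, 25556), Rational(1, 2)) = Pow(15810, Rational(1, 2))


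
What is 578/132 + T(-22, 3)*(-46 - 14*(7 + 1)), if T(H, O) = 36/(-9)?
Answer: 42001/66 ≈ 636.38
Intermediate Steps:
T(H, O) = -4 (T(H, O) = 36*(-⅑) = -4)
578/132 + T(-22, 3)*(-46 - 14*(7 + 1)) = 578/132 - 4*(-46 - 14*(7 + 1)) = 578*(1/132) - 4*(-46 - 14*8) = 289/66 - 4*(-46 - 112) = 289/66 - 4*(-158) = 289/66 + 632 = 42001/66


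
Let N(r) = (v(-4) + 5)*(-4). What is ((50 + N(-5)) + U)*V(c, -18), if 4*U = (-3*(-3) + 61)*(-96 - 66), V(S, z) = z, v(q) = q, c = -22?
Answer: 50202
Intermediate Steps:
N(r) = -4 (N(r) = (-4 + 5)*(-4) = 1*(-4) = -4)
U = -2835 (U = ((-3*(-3) + 61)*(-96 - 66))/4 = ((9 + 61)*(-162))/4 = (70*(-162))/4 = (¼)*(-11340) = -2835)
((50 + N(-5)) + U)*V(c, -18) = ((50 - 4) - 2835)*(-18) = (46 - 2835)*(-18) = -2789*(-18) = 50202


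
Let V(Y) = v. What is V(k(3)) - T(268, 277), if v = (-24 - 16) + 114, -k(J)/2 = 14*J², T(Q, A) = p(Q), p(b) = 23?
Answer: 51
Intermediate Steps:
T(Q, A) = 23
k(J) = -28*J²
v = 74 (v = -40 + 114 = 74)
V(Y) = 74
V(k(3)) - T(268, 277) = 74 - 1*23 = 74 - 23 = 51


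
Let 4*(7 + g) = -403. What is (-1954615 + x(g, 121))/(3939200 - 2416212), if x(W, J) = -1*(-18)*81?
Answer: -1953157/1522988 ≈ -1.2825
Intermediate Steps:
g = -431/4 (g = -7 + (¼)*(-403) = -7 - 403/4 = -431/4 ≈ -107.75)
x(W, J) = 1458 (x(W, J) = 18*81 = 1458)
(-1954615 + x(g, 121))/(3939200 - 2416212) = (-1954615 + 1458)/(3939200 - 2416212) = -1953157/1522988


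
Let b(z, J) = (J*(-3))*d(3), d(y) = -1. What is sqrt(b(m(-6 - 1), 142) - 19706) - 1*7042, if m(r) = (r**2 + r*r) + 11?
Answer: -7042 + 4*I*sqrt(1205) ≈ -7042.0 + 138.85*I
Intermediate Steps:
m(r) = 11 + 2*r**2 (m(r) = (r**2 + r**2) + 11 = 2*r**2 + 11 = 11 + 2*r**2)
b(z, J) = 3*J (b(z, J) = (J*(-3))*(-1) = -3*J*(-1) = 3*J)
sqrt(b(m(-6 - 1), 142) - 19706) - 1*7042 = sqrt(3*142 - 19706) - 1*7042 = sqrt(426 - 19706) - 7042 = sqrt(-19280) - 7042 = 4*I*sqrt(1205) - 7042 = -7042 + 4*I*sqrt(1205)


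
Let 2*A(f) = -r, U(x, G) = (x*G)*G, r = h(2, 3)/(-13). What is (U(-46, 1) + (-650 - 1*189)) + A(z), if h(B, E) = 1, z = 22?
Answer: -23009/26 ≈ -884.96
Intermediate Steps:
r = -1/13 (r = 1/(-13) = 1*(-1/13) = -1/13 ≈ -0.076923)
U(x, G) = x*G**2 (U(x, G) = (G*x)*G = x*G**2)
A(f) = 1/26 (A(f) = (-1*(-1/13))/2 = (1/2)*(1/13) = 1/26)
(U(-46, 1) + (-650 - 1*189)) + A(z) = (-46*1**2 + (-650 - 1*189)) + 1/26 = (-46*1 + (-650 - 189)) + 1/26 = (-46 - 839) + 1/26 = -885 + 1/26 = -23009/26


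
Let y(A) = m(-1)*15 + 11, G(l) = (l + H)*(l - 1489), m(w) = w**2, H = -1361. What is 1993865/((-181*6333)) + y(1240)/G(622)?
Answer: -425821807549/244810670883 ≈ -1.7394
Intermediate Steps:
G(l) = (-1489 + l)*(-1361 + l) (G(l) = (l - 1361)*(l - 1489) = (-1361 + l)*(-1489 + l) = (-1489 + l)*(-1361 + l))
y(A) = 26 (y(A) = (-1)**2*15 + 11 = 1*15 + 11 = 15 + 11 = 26)
1993865/((-181*6333)) + y(1240)/G(622) = 1993865/((-181*6333)) + 26/(2026529 + 622**2 - 2850*622) = 1993865/(-1146273) + 26/(2026529 + 386884 - 1772700) = 1993865*(-1/1146273) + 26/640713 = -1993865/1146273 + 26*(1/640713) = -1993865/1146273 + 26/640713 = -425821807549/244810670883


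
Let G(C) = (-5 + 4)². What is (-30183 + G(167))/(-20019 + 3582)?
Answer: 30182/16437 ≈ 1.8362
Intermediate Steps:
G(C) = 1 (G(C) = (-1)² = 1)
(-30183 + G(167))/(-20019 + 3582) = (-30183 + 1)/(-20019 + 3582) = -30182/(-16437) = -30182*(-1/16437) = 30182/16437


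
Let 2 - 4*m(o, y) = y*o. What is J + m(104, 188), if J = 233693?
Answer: 457611/2 ≈ 2.2881e+5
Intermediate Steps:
m(o, y) = ½ - o*y/4 (m(o, y) = ½ - y*o/4 = ½ - o*y/4)
J + m(104, 188) = 233693 + (½ - ¼*104*188) = 233693 + (½ - 4888) = 233693 - 9775/2 = 457611/2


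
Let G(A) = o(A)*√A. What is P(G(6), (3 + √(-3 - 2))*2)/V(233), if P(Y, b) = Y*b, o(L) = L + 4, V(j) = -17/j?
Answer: 4660*√6*(-3 - I*√5)/17 ≈ -2014.3 - 1501.4*I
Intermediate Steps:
o(L) = 4 + L
G(A) = √A*(4 + A) (G(A) = (4 + A)*√A = √A*(4 + A))
P(G(6), (3 + √(-3 - 2))*2)/V(233) = ((√6*(4 + 6))*((3 + √(-3 - 2))*2))/((-17/233)) = ((√6*10)*((3 + √(-5))*2))/((-17*1/233)) = ((10*√6)*((3 + I*√5)*2))/(-17/233) = ((10*√6)*(6 + 2*I*√5))*(-233/17) = (10*√6*(6 + 2*I*√5))*(-233/17) = -2330*√6*(6 + 2*I*√5)/17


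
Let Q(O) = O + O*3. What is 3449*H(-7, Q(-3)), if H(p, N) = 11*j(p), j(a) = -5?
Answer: -189695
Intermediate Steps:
Q(O) = 4*O (Q(O) = O + 3*O = 4*O)
H(p, N) = -55 (H(p, N) = 11*(-5) = -55)
3449*H(-7, Q(-3)) = 3449*(-55) = -189695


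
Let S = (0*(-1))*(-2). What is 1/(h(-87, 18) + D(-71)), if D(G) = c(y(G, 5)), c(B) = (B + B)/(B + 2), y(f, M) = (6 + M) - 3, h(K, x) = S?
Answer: 5/8 ≈ 0.62500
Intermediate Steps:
S = 0 (S = 0*(-2) = 0)
h(K, x) = 0
y(f, M) = 3 + M
c(B) = 2*B/(2 + B) (c(B) = (2*B)/(2 + B) = 2*B/(2 + B))
D(G) = 8/5 (D(G) = 2*(3 + 5)/(2 + (3 + 5)) = 2*8/(2 + 8) = 2*8/10 = 2*8*(⅒) = 8/5)
1/(h(-87, 18) + D(-71)) = 1/(0 + 8/5) = 1/(8/5) = 5/8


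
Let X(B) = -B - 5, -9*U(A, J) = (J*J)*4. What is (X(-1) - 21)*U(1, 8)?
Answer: 6400/9 ≈ 711.11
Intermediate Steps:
U(A, J) = -4*J²/9 (U(A, J) = -J*J*4/9 = -J²*4/9 = -4*J²/9)
X(B) = -5 - B
(X(-1) - 21)*U(1, 8) = ((-5 - 1*(-1)) - 21)*(-4/9*8²) = ((-5 + 1) - 21)*(-4/9*64) = (-4 - 21)*(-256/9) = -25*(-256/9) = 6400/9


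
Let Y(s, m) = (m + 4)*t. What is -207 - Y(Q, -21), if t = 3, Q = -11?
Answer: -156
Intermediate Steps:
Y(s, m) = 12 + 3*m (Y(s, m) = (m + 4)*3 = (4 + m)*3 = 12 + 3*m)
-207 - Y(Q, -21) = -207 - (12 + 3*(-21)) = -207 - (12 - 63) = -207 - 1*(-51) = -207 + 51 = -156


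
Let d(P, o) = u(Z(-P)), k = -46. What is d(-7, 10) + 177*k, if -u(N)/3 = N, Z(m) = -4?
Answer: -8130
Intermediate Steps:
u(N) = -3*N
d(P, o) = 12 (d(P, o) = -3*(-4) = 12)
d(-7, 10) + 177*k = 12 + 177*(-46) = 12 - 8142 = -8130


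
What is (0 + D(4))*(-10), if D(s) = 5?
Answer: -50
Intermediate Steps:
(0 + D(4))*(-10) = (0 + 5)*(-10) = 5*(-10) = -50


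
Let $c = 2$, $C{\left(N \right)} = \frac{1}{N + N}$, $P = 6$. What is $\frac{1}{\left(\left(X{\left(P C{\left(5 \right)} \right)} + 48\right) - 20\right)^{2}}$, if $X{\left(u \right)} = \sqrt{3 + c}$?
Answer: $\frac{1}{\left(28 + \sqrt{5}\right)^{2}} \approx 0.0010938$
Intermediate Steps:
$C{\left(N \right)} = \frac{1}{2 N}$
$X{\left(u \right)} = \sqrt{5}$ ($X{\left(u \right)} = \sqrt{3 + 2} = \sqrt{5}$)
$\frac{1}{\left(\left(X{\left(P C{\left(5 \right)} \right)} + 48\right) - 20\right)^{2}} = \frac{1}{\left(\left(\sqrt{5} + 48\right) - 20\right)^{2}} = \frac{1}{\left(\left(48 + \sqrt{5}\right) - 20\right)^{2}} = \frac{1}{\left(28 + \sqrt{5}\right)^{2}}$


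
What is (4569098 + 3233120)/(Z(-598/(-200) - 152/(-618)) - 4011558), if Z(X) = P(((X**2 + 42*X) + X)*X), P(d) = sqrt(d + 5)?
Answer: -923435560304077352076000000/474790028849450687339076029 - 2410885362000*sqrt(4459443694629507039)/474790028849450687339076029 ≈ -1.9449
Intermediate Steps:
P(d) = sqrt(5 + d)
Z(X) = sqrt(5 + X*(X**2 + 43*X)) (Z(X) = sqrt(5 + ((X**2 + 42*X) + X)*X) = sqrt(5 + (X**2 + 43*X)*X) = sqrt(5 + X*(X**2 + 43*X)))
(4569098 + 3233120)/(Z(-598/(-200) - 152/(-618)) - 4011558) = (4569098 + 3233120)/(sqrt(5 + (-598/(-200) - 152/(-618))**2*(43 + (-598/(-200) - 152/(-618)))) - 4011558) = 7802218/(sqrt(5 + (-598*(-1/200) - 152*(-1/618))**2*(43 + (-598*(-1/200) - 152*(-1/618)))) - 4011558) = 7802218/(sqrt(5 + (299/100 + 76/309)**2*(43 + (299/100 + 76/309))) - 4011558) = 7802218/(sqrt(5 + (99991/30900)**2*(43 + 99991/30900)) - 4011558) = 7802218/(sqrt(5 + (9998200081/954810000)*(1428691/30900)) - 4011558) = 7802218/(sqrt(5 + 14284338471923971/29503629000000) - 4011558) = 7802218/(sqrt(14431856616923971/29503629000000) - 4011558) = 7802218/(sqrt(4459443694629507039)/95481000 - 4011558) = 7802218/(-4011558 + sqrt(4459443694629507039)/95481000)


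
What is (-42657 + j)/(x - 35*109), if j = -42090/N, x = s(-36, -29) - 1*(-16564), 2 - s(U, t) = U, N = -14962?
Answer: -319095972/95659547 ≈ -3.3357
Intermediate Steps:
s(U, t) = 2 - U
x = 16602 (x = (2 - 1*(-36)) - 1*(-16564) = (2 + 36) + 16564 = 38 + 16564 = 16602)
j = 21045/7481 (j = -42090/(-14962) = -42090*(-1/14962) = 21045/7481 ≈ 2.8131)
(-42657 + j)/(x - 35*109) = (-42657 + 21045/7481)/(16602 - 35*109) = -319095972/(7481*(16602 - 3815)) = -319095972/7481/12787 = -319095972/7481*1/12787 = -319095972/95659547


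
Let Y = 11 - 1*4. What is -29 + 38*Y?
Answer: 237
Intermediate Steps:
Y = 7 (Y = 11 - 4 = 7)
-29 + 38*Y = -29 + 38*7 = -29 + 266 = 237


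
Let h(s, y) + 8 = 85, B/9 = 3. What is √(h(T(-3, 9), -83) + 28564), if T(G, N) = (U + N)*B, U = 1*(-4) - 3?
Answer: √28641 ≈ 169.24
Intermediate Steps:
B = 27 (B = 9*3 = 27)
U = -7 (U = -4 - 3 = -7)
T(G, N) = -189 + 27*N (T(G, N) = (-7 + N)*27 = -189 + 27*N)
h(s, y) = 77 (h(s, y) = -8 + 85 = 77)
√(h(T(-3, 9), -83) + 28564) = √(77 + 28564) = √28641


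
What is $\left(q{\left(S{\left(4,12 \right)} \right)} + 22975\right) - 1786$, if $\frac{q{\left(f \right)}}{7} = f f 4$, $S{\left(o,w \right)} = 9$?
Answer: $23457$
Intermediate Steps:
$q{\left(f \right)} = 28 f^{2}$ ($q{\left(f \right)} = 7 f f 4 = 7 f^{2} \cdot 4 = 7 \cdot 4 f^{2} = 28 f^{2}$)
$\left(q{\left(S{\left(4,12 \right)} \right)} + 22975\right) - 1786 = \left(28 \cdot 9^{2} + 22975\right) - 1786 = \left(28 \cdot 81 + 22975\right) - 1786 = \left(2268 + 22975\right) - 1786 = 25243 - 1786 = 23457$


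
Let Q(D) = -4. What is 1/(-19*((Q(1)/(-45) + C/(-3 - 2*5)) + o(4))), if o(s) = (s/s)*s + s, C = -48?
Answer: -585/130948 ≈ -0.0044674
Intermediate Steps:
o(s) = 2*s (o(s) = 1*s + s = s + s = 2*s)
1/(-19*((Q(1)/(-45) + C/(-3 - 2*5)) + o(4))) = 1/(-19*((-4/(-45) - 48/(-3 - 2*5)) + 2*4)) = 1/(-19*((-4*(-1/45) - 48/(-3 - 10)) + 8)) = 1/(-19*((4/45 - 48/(-13)) + 8)) = 1/(-19*((4/45 - 48*(-1/13)) + 8)) = 1/(-19*((4/45 + 48/13) + 8)) = 1/(-19*(2212/585 + 8)) = 1/(-19*6892/585) = 1/(-130948/585) = -585/130948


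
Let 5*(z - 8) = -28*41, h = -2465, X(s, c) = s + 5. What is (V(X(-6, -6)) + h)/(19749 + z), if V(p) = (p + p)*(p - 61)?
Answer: -11705/97637 ≈ -0.11988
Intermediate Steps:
X(s, c) = 5 + s
z = -1108/5 (z = 8 + (-28*41)/5 = 8 + (⅕)*(-1148) = 8 - 1148/5 = -1108/5 ≈ -221.60)
V(p) = 2*p*(-61 + p) (V(p) = (2*p)*(-61 + p) = 2*p*(-61 + p))
(V(X(-6, -6)) + h)/(19749 + z) = (2*(5 - 6)*(-61 + (5 - 6)) - 2465)/(19749 - 1108/5) = (2*(-1)*(-61 - 1) - 2465)/(97637/5) = (2*(-1)*(-62) - 2465)*(5/97637) = (124 - 2465)*(5/97637) = -2341*5/97637 = -11705/97637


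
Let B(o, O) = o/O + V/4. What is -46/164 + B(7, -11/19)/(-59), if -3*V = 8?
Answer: -10259/159654 ≈ -0.064258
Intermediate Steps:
V = -8/3 (V = -⅓*8 = -8/3 ≈ -2.6667)
B(o, O) = -⅔ + o/O (B(o, O) = o/O - 8/3/4 = o/O - 8/3*¼ = o/O - ⅔ = -⅔ + o/O)
-46/164 + B(7, -11/19)/(-59) = -46/164 + (-⅔ + 7/((-11/19)))/(-59) = -46*1/164 + (-⅔ + 7/((-11*1/19)))*(-1/59) = -23/82 + (-⅔ + 7/(-11/19))*(-1/59) = -23/82 + (-⅔ + 7*(-19/11))*(-1/59) = -23/82 + (-⅔ - 133/11)*(-1/59) = -23/82 - 421/33*(-1/59) = -23/82 + 421/1947 = -10259/159654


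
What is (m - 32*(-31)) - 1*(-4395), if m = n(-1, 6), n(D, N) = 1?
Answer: 5388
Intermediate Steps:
m = 1
(m - 32*(-31)) - 1*(-4395) = (1 - 32*(-31)) - 1*(-4395) = (1 + 992) + 4395 = 993 + 4395 = 5388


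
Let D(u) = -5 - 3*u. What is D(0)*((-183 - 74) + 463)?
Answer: -1030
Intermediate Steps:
D(0)*((-183 - 74) + 463) = (-5 - 3*0)*((-183 - 74) + 463) = (-5 + 0)*(-257 + 463) = -5*206 = -1030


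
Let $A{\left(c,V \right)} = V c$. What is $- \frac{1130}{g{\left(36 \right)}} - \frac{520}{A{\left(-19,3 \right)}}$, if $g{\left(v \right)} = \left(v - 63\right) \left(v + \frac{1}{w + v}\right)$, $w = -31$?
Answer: $\frac{954430}{92853} \approx 10.279$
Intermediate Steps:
$g{\left(v \right)} = \left(-63 + v\right) \left(v + \frac{1}{-31 + v}\right)$ ($g{\left(v \right)} = \left(v - 63\right) \left(v + \frac{1}{-31 + v}\right) = \left(-63 + v\right) \left(v + \frac{1}{-31 + v}\right)$)
$- \frac{1130}{g{\left(36 \right)}} - \frac{520}{A{\left(-19,3 \right)}} = - \frac{1130}{\frac{1}{-31 + 36} \left(-63 + 36^{3} - 94 \cdot 36^{2} + 1954 \cdot 36\right)} - \frac{520}{3 \left(-19\right)} = - \frac{1130}{\frac{1}{5} \left(-63 + 46656 - 121824 + 70344\right)} - \frac{520}{-57} = - \frac{1130}{\frac{1}{5} \left(-63 + 46656 - 121824 + 70344\right)} - - \frac{520}{57} = - \frac{1130}{\frac{1}{5} \left(-4887\right)} + \frac{520}{57} = - \frac{1130}{- \frac{4887}{5}} + \frac{520}{57} = \left(-1130\right) \left(- \frac{5}{4887}\right) + \frac{520}{57} = \frac{5650}{4887} + \frac{520}{57} = \frac{954430}{92853}$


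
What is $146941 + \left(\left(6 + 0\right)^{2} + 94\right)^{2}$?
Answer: $163841$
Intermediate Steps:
$146941 + \left(\left(6 + 0\right)^{2} + 94\right)^{2} = 146941 + \left(6^{2} + 94\right)^{2} = 146941 + \left(36 + 94\right)^{2} = 146941 + 130^{2} = 146941 + 16900 = 163841$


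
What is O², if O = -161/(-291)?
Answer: 25921/84681 ≈ 0.30610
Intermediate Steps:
O = 161/291 (O = -161*(-1/291) = 161/291 ≈ 0.55326)
O² = (161/291)² = 25921/84681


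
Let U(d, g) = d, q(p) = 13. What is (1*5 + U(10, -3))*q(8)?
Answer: 195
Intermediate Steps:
(1*5 + U(10, -3))*q(8) = (1*5 + 10)*13 = (5 + 10)*13 = 15*13 = 195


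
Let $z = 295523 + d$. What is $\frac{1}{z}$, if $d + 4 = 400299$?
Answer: $\frac{1}{695818} \approx 1.4372 \cdot 10^{-6}$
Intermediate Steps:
$d = 400295$ ($d = -4 + 400299 = 400295$)
$z = 695818$ ($z = 295523 + 400295 = 695818$)
$\frac{1}{z} = \frac{1}{695818}$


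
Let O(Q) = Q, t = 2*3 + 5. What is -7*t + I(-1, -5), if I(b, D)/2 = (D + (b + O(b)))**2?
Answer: 21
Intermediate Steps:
t = 11 (t = 6 + 5 = 11)
I(b, D) = 2*(D + 2*b)**2 (I(b, D) = 2*(D + (b + b))**2 = 2*(D + 2*b)**2)
-7*t + I(-1, -5) = -7*11 + 2*(-5 + 2*(-1))**2 = -77 + 2*(-5 - 2)**2 = -77 + 2*(-7)**2 = -77 + 2*49 = -77 + 98 = 21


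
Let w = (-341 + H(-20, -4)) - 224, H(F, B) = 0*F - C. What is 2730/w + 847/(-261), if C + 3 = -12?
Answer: -117838/14355 ≈ -8.2088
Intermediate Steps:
C = -15 (C = -3 - 12 = -15)
H(F, B) = 15 (H(F, B) = 0*F - 1*(-15) = 0 + 15 = 15)
w = -550 (w = (-341 + 15) - 224 = -326 - 224 = -550)
2730/w + 847/(-261) = 2730/(-550) + 847/(-261) = 2730*(-1/550) + 847*(-1/261) = -273/55 - 847/261 = -117838/14355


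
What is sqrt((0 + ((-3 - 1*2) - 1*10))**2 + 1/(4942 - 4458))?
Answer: sqrt(108901)/22 ≈ 15.000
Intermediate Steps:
sqrt((0 + ((-3 - 1*2) - 1*10))**2 + 1/(4942 - 4458)) = sqrt((0 + ((-3 - 2) - 10))**2 + 1/484) = sqrt((0 + (-5 - 10))**2 + 1/484) = sqrt((0 - 15)**2 + 1/484) = sqrt((-15)**2 + 1/484) = sqrt(225 + 1/484) = sqrt(108901/484) = sqrt(108901)/22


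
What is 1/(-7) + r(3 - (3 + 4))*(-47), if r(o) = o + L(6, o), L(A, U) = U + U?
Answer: 3947/7 ≈ 563.86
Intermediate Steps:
L(A, U) = 2*U
r(o) = 3*o (r(o) = o + 2*o = 3*o)
1/(-7) + r(3 - (3 + 4))*(-47) = 1/(-7) + (3*(3 - (3 + 4)))*(-47) = -⅐ + (3*(3 - 1*7))*(-47) = -⅐ + (3*(3 - 7))*(-47) = -⅐ + (3*(-4))*(-47) = -⅐ - 12*(-47) = -⅐ + 564 = 3947/7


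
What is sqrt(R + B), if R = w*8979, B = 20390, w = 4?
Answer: sqrt(56306) ≈ 237.29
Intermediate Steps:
R = 35916 (R = 4*8979 = 35916)
sqrt(R + B) = sqrt(35916 + 20390) = sqrt(56306)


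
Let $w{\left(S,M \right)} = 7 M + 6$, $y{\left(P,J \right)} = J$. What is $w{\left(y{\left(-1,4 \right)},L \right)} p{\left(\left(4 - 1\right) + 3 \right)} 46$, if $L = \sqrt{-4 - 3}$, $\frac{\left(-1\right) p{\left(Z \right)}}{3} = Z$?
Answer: $-4968 - 5796 i \sqrt{7} \approx -4968.0 - 15335.0 i$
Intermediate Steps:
$p{\left(Z \right)} = - 3 Z$
$L = i \sqrt{7}$ ($L = \sqrt{-7} = i \sqrt{7} \approx 2.6458 i$)
$w{\left(S,M \right)} = 6 + 7 M$
$w{\left(y{\left(-1,4 \right)},L \right)} p{\left(\left(4 - 1\right) + 3 \right)} 46 = \left(6 + 7 i \sqrt{7}\right) \left(- 3 \left(\left(4 - 1\right) + 3\right)\right) 46 = \left(6 + 7 i \sqrt{7}\right) \left(- 3 \left(3 + 3\right)\right) 46 = \left(6 + 7 i \sqrt{7}\right) \left(\left(-3\right) 6\right) 46 = \left(6 + 7 i \sqrt{7}\right) \left(-18\right) 46 = \left(-108 - 126 i \sqrt{7}\right) 46 = -4968 - 5796 i \sqrt{7}$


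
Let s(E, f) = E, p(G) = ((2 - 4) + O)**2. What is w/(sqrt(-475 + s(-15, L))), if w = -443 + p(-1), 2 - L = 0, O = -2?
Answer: 61*I*sqrt(10)/10 ≈ 19.29*I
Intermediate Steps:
L = 2 (L = 2 - 1*0 = 2 + 0 = 2)
p(G) = 16 (p(G) = ((2 - 4) - 2)**2 = (-2 - 2)**2 = (-4)**2 = 16)
w = -427 (w = -443 + 16 = -427)
w/(sqrt(-475 + s(-15, L))) = -427/sqrt(-475 - 15) = -427*(-I*sqrt(10)/70) = -(-61)*I*sqrt(10)/10 = 61*I*sqrt(10)/10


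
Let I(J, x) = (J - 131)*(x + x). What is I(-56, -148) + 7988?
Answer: 63340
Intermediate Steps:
I(J, x) = 2*x*(-131 + J) (I(J, x) = (-131 + J)*(2*x) = 2*x*(-131 + J))
I(-56, -148) + 7988 = 2*(-148)*(-131 - 56) + 7988 = 2*(-148)*(-187) + 7988 = 55352 + 7988 = 63340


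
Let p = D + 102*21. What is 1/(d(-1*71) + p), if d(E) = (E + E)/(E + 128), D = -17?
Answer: 57/120983 ≈ 0.00047114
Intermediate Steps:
d(E) = 2*E/(128 + E) (d(E) = (2*E)/(128 + E) = 2*E/(128 + E))
p = 2125 (p = -17 + 102*21 = -17 + 2142 = 2125)
1/(d(-1*71) + p) = 1/(2*(-1*71)/(128 - 1*71) + 2125) = 1/(2*(-71)/(128 - 71) + 2125) = 1/(2*(-71)/57 + 2125) = 1/(2*(-71)*(1/57) + 2125) = 1/(-142/57 + 2125) = 1/(120983/57) = 57/120983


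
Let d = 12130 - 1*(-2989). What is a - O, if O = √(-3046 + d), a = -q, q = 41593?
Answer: -41593 - √12073 ≈ -41703.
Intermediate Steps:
d = 15119 (d = 12130 + 2989 = 15119)
a = -41593 (a = -1*41593 = -41593)
O = √12073 (O = √(-3046 + 15119) = √12073 ≈ 109.88)
a - O = -41593 - √12073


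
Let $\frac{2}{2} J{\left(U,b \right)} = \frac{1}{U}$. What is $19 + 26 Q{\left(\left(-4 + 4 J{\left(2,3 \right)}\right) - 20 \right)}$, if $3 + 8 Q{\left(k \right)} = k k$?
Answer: $\frac{6329}{4} \approx 1582.3$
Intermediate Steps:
$J{\left(U,b \right)} = \frac{1}{U}$
$Q{\left(k \right)} = - \frac{3}{8} + \frac{k^{2}}{8}$ ($Q{\left(k \right)} = - \frac{3}{8} + \frac{k k}{8} = - \frac{3}{8} + \frac{k^{2}}{8}$)
$19 + 26 Q{\left(\left(-4 + 4 J{\left(2,3 \right)}\right) - 20 \right)} = 19 + 26 \left(- \frac{3}{8} + \frac{\left(\left(-4 + \frac{4}{2}\right) - 20\right)^{2}}{8}\right) = 19 + 26 \left(- \frac{3}{8} + \frac{\left(\left(-4 + 4 \cdot \frac{1}{2}\right) - 20\right)^{2}}{8}\right) = 19 + 26 \left(- \frac{3}{8} + \frac{\left(\left(-4 + 2\right) - 20\right)^{2}}{8}\right) = 19 + 26 \left(- \frac{3}{8} + \frac{\left(-2 - 20\right)^{2}}{8}\right) = 19 + 26 \left(- \frac{3}{8} + \frac{\left(-22\right)^{2}}{8}\right) = 19 + 26 \left(- \frac{3}{8} + \frac{1}{8} \cdot 484\right) = 19 + 26 \left(- \frac{3}{8} + \frac{121}{2}\right) = 19 + 26 \cdot \frac{481}{8} = 19 + \frac{6253}{4} = \frac{6329}{4}$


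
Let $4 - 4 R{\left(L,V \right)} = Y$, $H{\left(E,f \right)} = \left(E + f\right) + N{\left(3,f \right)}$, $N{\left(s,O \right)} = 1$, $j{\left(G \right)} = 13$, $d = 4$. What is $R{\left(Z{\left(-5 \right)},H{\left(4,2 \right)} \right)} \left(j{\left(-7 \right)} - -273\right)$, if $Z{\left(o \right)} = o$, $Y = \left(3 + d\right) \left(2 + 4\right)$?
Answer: $-2717$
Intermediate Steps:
$Y = 42$ ($Y = \left(3 + 4\right) \left(2 + 4\right) = 7 \cdot 6 = 42$)
$H{\left(E,f \right)} = 1 + E + f$ ($H{\left(E,f \right)} = \left(E + f\right) + 1 = 1 + E + f$)
$R{\left(L,V \right)} = - \frac{19}{2}$ ($R{\left(L,V \right)} = 1 - \frac{21}{2} = - \frac{19}{2}$)
$R{\left(Z{\left(-5 \right)},H{\left(4,2 \right)} \right)} \left(j{\left(-7 \right)} - -273\right) = - \frac{19 \left(13 - -273\right)}{2} = - \frac{19 \left(13 + 273\right)}{2} = \left(- \frac{19}{2}\right) 286 = -2717$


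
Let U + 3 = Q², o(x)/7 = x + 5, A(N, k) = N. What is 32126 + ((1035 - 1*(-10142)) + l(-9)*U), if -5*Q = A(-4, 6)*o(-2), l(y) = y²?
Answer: 1648036/25 ≈ 65922.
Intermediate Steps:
o(x) = 35 + 7*x (o(x) = 7*(x + 5) = 7*(5 + x) = 35 + 7*x)
Q = 84/5 (Q = -(-4)*(35 + 7*(-2))/5 = -(-4)*(35 - 14)/5 = -(-4)*21/5 = -⅕*(-84) = 84/5 ≈ 16.800)
U = 6981/25 (U = -3 + (84/5)² = -3 + 7056/25 = 6981/25 ≈ 279.24)
32126 + ((1035 - 1*(-10142)) + l(-9)*U) = 32126 + ((1035 - 1*(-10142)) + (-9)²*(6981/25)) = 32126 + ((1035 + 10142) + 81*(6981/25)) = 32126 + (11177 + 565461/25) = 32126 + 844886/25 = 1648036/25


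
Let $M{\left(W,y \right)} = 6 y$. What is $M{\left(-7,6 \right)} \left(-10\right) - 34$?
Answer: $-394$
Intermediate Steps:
$M{\left(-7,6 \right)} \left(-10\right) - 34 = 6 \cdot 6 \left(-10\right) - 34 = 36 \left(-10\right) - 34 = -360 - 34 = -394$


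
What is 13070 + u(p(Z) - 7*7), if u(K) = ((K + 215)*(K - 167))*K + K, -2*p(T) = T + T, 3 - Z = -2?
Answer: 1934390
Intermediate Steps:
Z = 5 (Z = 3 - 1*(-2) = 3 + 2 = 5)
p(T) = -T (p(T) = -(T + T)/2 = -T)
u(K) = K + K*(-167 + K)*(215 + K) (u(K) = ((215 + K)*(-167 + K))*K + K = ((-167 + K)*(215 + K))*K + K = K*(-167 + K)*(215 + K) + K = K + K*(-167 + K)*(215 + K))
13070 + u(p(Z) - 7*7) = 13070 + (-1*5 - 7*7)*(-35904 + (-1*5 - 7*7)² + 48*(-1*5 - 7*7)) = 13070 + (-5 - 49)*(-35904 + (-5 - 49)² + 48*(-5 - 49)) = 13070 - 54*(-35904 + (-54)² + 48*(-54)) = 13070 - 54*(-35904 + 2916 - 2592) = 13070 - 54*(-35580) = 13070 + 1921320 = 1934390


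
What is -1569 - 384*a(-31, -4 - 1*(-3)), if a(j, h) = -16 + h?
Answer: 4959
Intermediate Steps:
-1569 - 384*a(-31, -4 - 1*(-3)) = -1569 - 384*(-16 + (-4 - 1*(-3))) = -1569 - 384*(-16 + (-4 + 3)) = -1569 - 384*(-16 - 1) = -1569 - 384*(-17) = -1569 + 6528 = 4959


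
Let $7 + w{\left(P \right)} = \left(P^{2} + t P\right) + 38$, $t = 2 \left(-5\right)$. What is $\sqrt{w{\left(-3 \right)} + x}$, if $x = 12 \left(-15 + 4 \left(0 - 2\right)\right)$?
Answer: $i \sqrt{206} \approx 14.353 i$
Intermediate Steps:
$t = -10$
$w{\left(P \right)} = 31 + P^{2} - 10 P$ ($w{\left(P \right)} = -7 + \left(\left(P^{2} - 10 P\right) + 38\right) = -7 + \left(38 + P^{2} - 10 P\right) = 31 + P^{2} - 10 P$)
$x = -276$ ($x = 12 \left(-15 + 4 \left(-2\right)\right) = 12 \left(-15 - 8\right) = 12 \left(-23\right) = -276$)
$\sqrt{w{\left(-3 \right)} + x} = \sqrt{\left(31 + \left(-3\right)^{2} - -30\right) - 276} = \sqrt{\left(31 + 9 + 30\right) - 276} = \sqrt{70 - 276} = \sqrt{-206} = i \sqrt{206}$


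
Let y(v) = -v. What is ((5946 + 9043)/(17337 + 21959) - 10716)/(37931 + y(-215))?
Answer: -421080947/1498985216 ≈ -0.28091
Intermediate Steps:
((5946 + 9043)/(17337 + 21959) - 10716)/(37931 + y(-215)) = ((5946 + 9043)/(17337 + 21959) - 10716)/(37931 - 1*(-215)) = (14989/39296 - 10716)/(37931 + 215) = (14989*(1/39296) - 10716)/38146 = (14989/39296 - 10716)*(1/38146) = -421080947/39296*1/38146 = -421080947/1498985216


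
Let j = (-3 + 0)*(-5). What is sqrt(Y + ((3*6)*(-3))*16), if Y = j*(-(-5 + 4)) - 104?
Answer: I*sqrt(953) ≈ 30.871*I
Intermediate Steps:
j = 15 (j = -3*(-5) = 15)
Y = -89 (Y = 15*(-(-5 + 4)) - 104 = 15*(-1*(-1)) - 104 = 15*1 - 104 = 15 - 104 = -89)
sqrt(Y + ((3*6)*(-3))*16) = sqrt(-89 + ((3*6)*(-3))*16) = sqrt(-89 + (18*(-3))*16) = sqrt(-89 - 54*16) = sqrt(-89 - 864) = sqrt(-953) = I*sqrt(953)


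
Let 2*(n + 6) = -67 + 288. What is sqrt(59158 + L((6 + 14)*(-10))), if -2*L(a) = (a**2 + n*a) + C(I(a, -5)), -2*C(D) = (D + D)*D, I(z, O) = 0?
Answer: 6*sqrt(1378) ≈ 222.73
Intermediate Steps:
n = 209/2 (n = -6 + (-67 + 288)/2 = -6 + (1/2)*221 = -6 + 221/2 = 209/2 ≈ 104.50)
C(D) = -D**2 (C(D) = -(D + D)*D/2 = -2*D*D/2 = -D**2)
L(a) = -209*a/4 - a**2/2 (L(a) = -((a**2 + 209*a/2) - 1*0**2)/2 = -((a**2 + 209*a/2) - 1*0)/2 = -((a**2 + 209*a/2) + 0)/2 = -(a**2 + 209*a/2)/2 = -209*a/4 - a**2/2)
sqrt(59158 + L((6 + 14)*(-10))) = sqrt(59158 + ((6 + 14)*(-10))*(-209 - 2*(6 + 14)*(-10))/4) = sqrt(59158 + (20*(-10))*(-209 - 40*(-10))/4) = sqrt(59158 + (1/4)*(-200)*(-209 - 2*(-200))) = sqrt(59158 + (1/4)*(-200)*(-209 + 400)) = sqrt(59158 + (1/4)*(-200)*191) = sqrt(59158 - 9550) = sqrt(49608) = 6*sqrt(1378)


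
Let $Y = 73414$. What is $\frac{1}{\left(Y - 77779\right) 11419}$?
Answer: $- \frac{1}{49843935} \approx -2.0063 \cdot 10^{-8}$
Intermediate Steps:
$\frac{1}{\left(Y - 77779\right) 11419} = \frac{1}{\left(73414 - 77779\right) 11419} = \frac{1}{-4365} \cdot \frac{1}{11419} = \left(- \frac{1}{4365}\right) \frac{1}{11419} = - \frac{1}{49843935}$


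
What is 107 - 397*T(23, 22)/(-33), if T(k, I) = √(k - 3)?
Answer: 107 + 794*√5/33 ≈ 160.80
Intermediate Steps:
T(k, I) = √(-3 + k)
107 - 397*T(23, 22)/(-33) = 107 - 397*√(-3 + 23)/(-33) = 107 - 397*√20*(-1)/33 = 107 - 397*2*√5*(-1)/33 = 107 - (-794)*√5/33 = 107 + 794*√5/33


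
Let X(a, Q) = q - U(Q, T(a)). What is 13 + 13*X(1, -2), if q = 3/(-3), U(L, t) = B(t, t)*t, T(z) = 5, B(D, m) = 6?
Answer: -390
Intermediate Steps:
U(L, t) = 6*t
q = -1 (q = 3*(-⅓) = -1)
X(a, Q) = -31 (X(a, Q) = -1 - 6*5 = -1 - 1*30 = -1 - 30 = -31)
13 + 13*X(1, -2) = 13 + 13*(-31) = 13 - 403 = -390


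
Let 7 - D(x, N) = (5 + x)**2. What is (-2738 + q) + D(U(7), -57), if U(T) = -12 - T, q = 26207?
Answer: 23280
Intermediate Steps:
D(x, N) = 7 - (5 + x)**2
(-2738 + q) + D(U(7), -57) = (-2738 + 26207) + (7 - (5 + (-12 - 1*7))**2) = 23469 + (7 - (5 + (-12 - 7))**2) = 23469 + (7 - (5 - 19)**2) = 23469 + (7 - 1*(-14)**2) = 23469 + (7 - 1*196) = 23469 + (7 - 196) = 23469 - 189 = 23280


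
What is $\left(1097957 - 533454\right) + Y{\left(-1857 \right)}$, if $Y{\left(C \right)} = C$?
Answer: $562646$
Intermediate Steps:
$\left(1097957 - 533454\right) + Y{\left(-1857 \right)} = \left(1097957 - 533454\right) - 1857 = 564503 - 1857 = 562646$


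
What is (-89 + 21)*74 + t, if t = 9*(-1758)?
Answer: -20854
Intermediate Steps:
t = -15822
(-89 + 21)*74 + t = (-89 + 21)*74 - 15822 = -68*74 - 15822 = -5032 - 15822 = -20854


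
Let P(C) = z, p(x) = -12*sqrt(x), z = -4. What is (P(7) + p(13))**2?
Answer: 1888 + 96*sqrt(13) ≈ 2234.1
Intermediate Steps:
P(C) = -4
(P(7) + p(13))**2 = (-4 - 12*sqrt(13))**2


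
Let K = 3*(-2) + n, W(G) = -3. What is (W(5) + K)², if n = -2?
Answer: 121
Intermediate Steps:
K = -8 (K = 3*(-2) - 2 = -6 - 2 = -8)
(W(5) + K)² = (-3 - 8)² = (-11)² = 121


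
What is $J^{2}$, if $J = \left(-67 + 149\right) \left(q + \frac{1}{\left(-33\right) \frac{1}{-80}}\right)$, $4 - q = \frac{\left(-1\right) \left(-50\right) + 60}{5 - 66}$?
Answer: $\frac{1844392151056}{4052169} \approx 4.5516 \cdot 10^{5}$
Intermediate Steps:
$q = \frac{354}{61}$ ($q = 4 - \frac{\left(-1\right) \left(-50\right) + 60}{5 - 66} = 4 - \frac{50 + 60}{-61} = 4 - 110 \left(- \frac{1}{61}\right) = 4 - - \frac{110}{61} = 4 + \frac{110}{61} = \frac{354}{61} \approx 5.8033$)
$J = \frac{1358084}{2013}$ ($J = \left(-67 + 149\right) \left(\frac{354}{61} + \frac{1}{\left(-33\right) \frac{1}{-80}}\right) = 82 \left(\frac{354}{61} + \frac{1}{\left(-33\right) \left(- \frac{1}{80}\right)}\right) = 82 \left(\frac{354}{61} + \frac{1}{\frac{33}{80}}\right) = 82 \left(\frac{354}{61} + \frac{80}{33}\right) = 82 \cdot \frac{16562}{2013} = \frac{1358084}{2013} \approx 674.66$)
$J^{2} = \left(\frac{1358084}{2013}\right)^{2} = \frac{1844392151056}{4052169}$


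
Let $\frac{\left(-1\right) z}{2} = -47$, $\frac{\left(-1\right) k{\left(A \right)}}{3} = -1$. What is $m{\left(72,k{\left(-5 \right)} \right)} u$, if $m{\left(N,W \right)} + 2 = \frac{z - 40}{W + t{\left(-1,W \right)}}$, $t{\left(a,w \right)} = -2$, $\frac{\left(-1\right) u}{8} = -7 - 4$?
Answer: $4576$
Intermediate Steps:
$k{\left(A \right)} = 3$ ($k{\left(A \right)} = \left(-3\right) \left(-1\right) = 3$)
$u = 88$ ($u = - 8 \left(-7 - 4\right) = \left(-8\right) \left(-11\right) = 88$)
$z = 94$ ($z = \left(-2\right) \left(-47\right) = 94$)
$m{\left(N,W \right)} = -2 + \frac{54}{-2 + W}$ ($m{\left(N,W \right)} = -2 + \frac{94 - 40}{W - 2} = -2 + \frac{54}{-2 + W}$)
$m{\left(72,k{\left(-5 \right)} \right)} u = \frac{2 \left(29 - 3\right)}{-2 + 3} \cdot 88 = \frac{2 \left(29 - 3\right)}{1} \cdot 88 = 2 \cdot 1 \cdot 26 \cdot 88 = 52 \cdot 88 = 4576$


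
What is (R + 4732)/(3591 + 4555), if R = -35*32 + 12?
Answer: 1812/4073 ≈ 0.44488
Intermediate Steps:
R = -1108 (R = -1120 + 12 = -1108)
(R + 4732)/(3591 + 4555) = (-1108 + 4732)/(3591 + 4555) = 3624/8146 = 3624*(1/8146) = 1812/4073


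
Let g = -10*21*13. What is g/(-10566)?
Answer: 455/1761 ≈ 0.25838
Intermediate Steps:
g = -2730 (g = -210*13 = -2730)
g/(-10566) = -2730/(-10566) = -2730*(-1/10566) = 455/1761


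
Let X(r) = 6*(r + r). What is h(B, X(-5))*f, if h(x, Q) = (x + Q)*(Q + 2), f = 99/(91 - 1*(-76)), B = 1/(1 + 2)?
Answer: 342606/167 ≈ 2051.5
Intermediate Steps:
B = ⅓ (B = 1/3 = ⅓ ≈ 0.33333)
f = 99/167 (f = 99/(91 + 76) = 99/167 ≈ 0.59281)
X(r) = 12*r (X(r) = 6*(2*r) = 12*r)
h(x, Q) = (2 + Q)*(Q + x) (h(x, Q) = (Q + x)*(2 + Q) = (2 + Q)*(Q + x))
h(B, X(-5))*f = ((12*(-5))² + 2*(12*(-5)) + 2*(⅓) + (12*(-5))*(⅓))*(99/167) = ((-60)² + 2*(-60) + ⅔ - 60*⅓)*(99/167) = (3600 - 120 + ⅔ - 20)*(99/167) = (10382/3)*(99/167) = 342606/167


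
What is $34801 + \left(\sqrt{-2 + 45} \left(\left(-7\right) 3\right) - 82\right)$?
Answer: $34719 - 21 \sqrt{43} \approx 34581.0$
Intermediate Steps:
$34801 + \left(\sqrt{-2 + 45} \left(\left(-7\right) 3\right) - 82\right) = 34801 + \left(\sqrt{43} \left(-21\right) - 82\right) = 34801 - \left(82 + 21 \sqrt{43}\right) = 34719 - 21 \sqrt{43}$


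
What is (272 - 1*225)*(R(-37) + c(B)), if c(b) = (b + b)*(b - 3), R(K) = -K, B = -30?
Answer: 94799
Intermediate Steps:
c(b) = 2*b*(-3 + b) (c(b) = (2*b)*(-3 + b) = 2*b*(-3 + b))
(272 - 1*225)*(R(-37) + c(B)) = (272 - 1*225)*(-1*(-37) + 2*(-30)*(-3 - 30)) = (272 - 225)*(37 + 2*(-30)*(-33)) = 47*(37 + 1980) = 47*2017 = 94799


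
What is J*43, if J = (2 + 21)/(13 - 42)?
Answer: -989/29 ≈ -34.103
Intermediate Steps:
J = -23/29 (J = 23/(-29) = 23*(-1/29) = -23/29 ≈ -0.79310)
J*43 = -23/29*43 = -989/29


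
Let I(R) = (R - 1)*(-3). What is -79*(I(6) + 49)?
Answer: -2686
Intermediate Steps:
I(R) = 3 - 3*R (I(R) = (-1 + R)*(-3) = 3 - 3*R)
-79*(I(6) + 49) = -79*((3 - 3*6) + 49) = -79*((3 - 18) + 49) = -79*(-15 + 49) = -79*34 = -2686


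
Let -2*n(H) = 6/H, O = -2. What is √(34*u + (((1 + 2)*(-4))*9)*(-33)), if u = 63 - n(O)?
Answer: √5655 ≈ 75.200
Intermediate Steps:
n(H) = -3/H
u = 123/2 (u = 63 - (-3)/(-2) = 63 - (-3)*(-1)/2 = 63 - 1*3/2 = 63 - 3/2 = 123/2 ≈ 61.500)
√(34*u + (((1 + 2)*(-4))*9)*(-33)) = √(34*(123/2) + (((1 + 2)*(-4))*9)*(-33)) = √(2091 + ((3*(-4))*9)*(-33)) = √(2091 - 12*9*(-33)) = √(2091 - 108*(-33)) = √(2091 + 3564) = √5655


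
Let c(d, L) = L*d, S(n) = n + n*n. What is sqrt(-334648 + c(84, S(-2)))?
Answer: 4*I*sqrt(20905) ≈ 578.34*I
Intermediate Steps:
S(n) = n + n**2
sqrt(-334648 + c(84, S(-2))) = sqrt(-334648 - 2*(1 - 2)*84) = sqrt(-334648 - 2*(-1)*84) = sqrt(-334648 + 2*84) = sqrt(-334648 + 168) = sqrt(-334480) = 4*I*sqrt(20905)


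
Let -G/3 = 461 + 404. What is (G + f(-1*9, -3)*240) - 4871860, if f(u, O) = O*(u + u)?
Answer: -4861495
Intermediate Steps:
f(u, O) = 2*O*u (f(u, O) = O*(2*u) = 2*O*u)
G = -2595 (G = -3*(461 + 404) = -3*865 = -2595)
(G + f(-1*9, -3)*240) - 4871860 = (-2595 + (2*(-3)*(-1*9))*240) - 4871860 = (-2595 + (2*(-3)*(-9))*240) - 4871860 = (-2595 + 54*240) - 4871860 = (-2595 + 12960) - 4871860 = 10365 - 4871860 = -4861495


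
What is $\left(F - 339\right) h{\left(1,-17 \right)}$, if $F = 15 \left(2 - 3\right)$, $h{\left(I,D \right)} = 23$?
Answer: $-8142$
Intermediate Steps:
$F = -15$ ($F = 15 \left(-1\right) = -15$)
$\left(F - 339\right) h{\left(1,-17 \right)} = \left(-15 - 339\right) 23 = \left(-354\right) 23 = -8142$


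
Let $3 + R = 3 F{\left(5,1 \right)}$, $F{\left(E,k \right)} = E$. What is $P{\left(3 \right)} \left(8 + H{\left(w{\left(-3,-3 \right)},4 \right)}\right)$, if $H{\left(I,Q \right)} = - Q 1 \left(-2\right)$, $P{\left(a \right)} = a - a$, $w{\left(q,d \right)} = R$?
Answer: $0$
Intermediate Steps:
$R = 12$ ($R = -3 + 3 \cdot 5 = -3 + 15 = 12$)
$w{\left(q,d \right)} = 12$
$P{\left(a \right)} = 0$
$H{\left(I,Q \right)} = 2 Q$ ($H{\left(I,Q \right)} = - Q \left(-2\right) = - \left(-2\right) Q = 2 Q$)
$P{\left(3 \right)} \left(8 + H{\left(w{\left(-3,-3 \right)},4 \right)}\right) = 0 \left(8 + 2 \cdot 4\right) = 0 \left(8 + 8\right) = 0 \cdot 16 = 0$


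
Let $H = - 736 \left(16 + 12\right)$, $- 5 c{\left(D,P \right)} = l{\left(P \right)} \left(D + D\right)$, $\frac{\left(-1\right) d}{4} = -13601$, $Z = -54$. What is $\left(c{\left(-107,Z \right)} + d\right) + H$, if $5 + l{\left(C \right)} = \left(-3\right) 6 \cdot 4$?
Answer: $\frac{152502}{5} \approx 30500.0$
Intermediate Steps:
$d = 54404$ ($d = \left(-4\right) \left(-13601\right) = 54404$)
$l{\left(C \right)} = -77$ ($l{\left(C \right)} = -5 + \left(-3\right) 6 \cdot 4 = -5 - 72 = -77$)
$c{\left(D,P \right)} = \frac{154 D}{5}$ ($c{\left(D,P \right)} = - \frac{\left(-77\right) \left(D + D\right)}{5} = - \frac{\left(-77\right) 2 D}{5} = - \frac{\left(-154\right) D}{5} = \frac{154 D}{5}$)
$H = -20608$ ($H = \left(-736\right) 28 = -20608$)
$\left(c{\left(-107,Z \right)} + d\right) + H = \left(\frac{154}{5} \left(-107\right) + 54404\right) - 20608 = \left(- \frac{16478}{5} + 54404\right) - 20608 = \frac{255542}{5} - 20608 = \frac{152502}{5}$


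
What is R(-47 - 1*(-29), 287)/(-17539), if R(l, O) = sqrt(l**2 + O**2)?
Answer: -sqrt(82693)/17539 ≈ -0.016396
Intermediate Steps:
R(l, O) = sqrt(O**2 + l**2)
R(-47 - 1*(-29), 287)/(-17539) = sqrt(287**2 + (-47 - 1*(-29))**2)/(-17539) = sqrt(82369 + (-47 + 29)**2)*(-1/17539) = sqrt(82369 + (-18)**2)*(-1/17539) = sqrt(82369 + 324)*(-1/17539) = sqrt(82693)*(-1/17539) = -sqrt(82693)/17539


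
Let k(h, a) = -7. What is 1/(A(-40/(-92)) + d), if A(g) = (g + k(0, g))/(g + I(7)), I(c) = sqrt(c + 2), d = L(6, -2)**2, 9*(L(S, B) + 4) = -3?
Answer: 711/11992 ≈ 0.059290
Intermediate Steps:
L(S, B) = -13/3 (L(S, B) = -4 + (1/9)*(-3) = -4 - 1/3 = -13/3)
d = 169/9 (d = (-13/3)**2 = 169/9 ≈ 18.778)
I(c) = sqrt(2 + c)
A(g) = (-7 + g)/(3 + g) (A(g) = (g - 7)/(g + sqrt(2 + 7)) = (-7 + g)/(g + sqrt(9)) = (-7 + g)/(g + 3) = (-7 + g)/(3 + g))
1/(A(-40/(-92)) + d) = 1/((-7 - 40/(-92))/(3 - 40/(-92)) + 169/9) = 1/((-7 - 40*(-1/92))/(3 - 40*(-1/92)) + 169/9) = 1/((-7 + 10/23)/(3 + 10/23) + 169/9) = 1/(-151/23/(79/23) + 169/9) = 1/((23/79)*(-151/23) + 169/9) = 1/(-151/79 + 169/9) = 1/(11992/711) = 711/11992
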